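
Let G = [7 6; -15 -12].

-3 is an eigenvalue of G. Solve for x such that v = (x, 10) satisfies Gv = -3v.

We need (G + 3I)v = 0.
G + 3I = [[10, 6], [-15, -9]].
Row 1: (10)·x + (6)·10 = 0
Row 2: (-15)·x + (-9)·10 = 0
Solving gives x = -6.
Check: G·(-6, 10) = (18, -30) = -3·(-6, 10).

-6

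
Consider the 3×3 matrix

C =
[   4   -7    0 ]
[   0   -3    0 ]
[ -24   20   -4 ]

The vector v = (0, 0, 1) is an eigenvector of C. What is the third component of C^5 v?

-1024

First find the eigenvalue: Cv = (0, 0, -4) = -4·(0, 0, 1), so λ = -4.
Then C^5 v = λ^5·v = (-4)^5·(0, 0, 1) = -1024·(0, 0, 1) = (0, 0, -1024).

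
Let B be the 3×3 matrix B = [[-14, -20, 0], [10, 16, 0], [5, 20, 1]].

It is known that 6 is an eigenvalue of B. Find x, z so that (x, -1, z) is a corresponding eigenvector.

1, -3

We need (B - 6I)v = 0.
B - 6I = [[-20, -20, 0], [10, 10, 0], [5, 20, -5]].
Row 1: (-20)·x + (-20)·-1 + (0)·z = 0
Row 2: (10)·x + (10)·-1 + (0)·z = 0
Row 3: (5)·x + (20)·-1 + (-5)·z = 0
Solving gives x = 1, z = -3.
Check: B·(1, -1, -3) = (6, -6, -18) = 6·(1, -1, -3).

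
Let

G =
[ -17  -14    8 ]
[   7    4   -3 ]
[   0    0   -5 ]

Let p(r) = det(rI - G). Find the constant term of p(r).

p(r) = r^3 + 18r^2 + 95r + 150.
The constant term is 150.

150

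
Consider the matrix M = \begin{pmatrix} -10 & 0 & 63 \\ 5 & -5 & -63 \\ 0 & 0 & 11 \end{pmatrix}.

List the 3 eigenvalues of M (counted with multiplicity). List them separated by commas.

-10, -5, 11

Compute the characteristic polynomial p(λ) = det(λI - M).
Cofactor expansion gives p(λ) = λ^3 + 4λ^2 - 115λ - 550.
Try λ = -10: p(-10) = 0, so -10 is a root.
Factor out (λ + 10): p(λ) = (λ + 10)·(λ^2 - 6λ - 55).
The quadratic factors as (λ + 5)·(λ - 11).
Eigenvalues: -10, -5, 11.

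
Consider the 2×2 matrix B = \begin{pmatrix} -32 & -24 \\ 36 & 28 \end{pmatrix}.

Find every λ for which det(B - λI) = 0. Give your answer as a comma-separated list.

-8, 4

det(B - μI) = (-32 - μ)(28 - μ) - (-24)·(36) = μ^2 + 4μ - 32.
This factors as (μ + 8)·(μ - 4) = 0.
Eigenvalues: -8, 4.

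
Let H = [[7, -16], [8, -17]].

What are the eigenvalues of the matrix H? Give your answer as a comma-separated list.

det(H - μI) = (7 - μ)(-17 - μ) - (-16)·(8) = μ^2 + 10μ + 9.
This factors as (μ + 9)·(μ + 1) = 0.
Eigenvalues: -9, -1.

-9, -1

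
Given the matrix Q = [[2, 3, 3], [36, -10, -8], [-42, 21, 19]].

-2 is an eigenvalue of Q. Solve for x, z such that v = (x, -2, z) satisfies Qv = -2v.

0, 2

We need (Q + 2I)v = 0.
Q + 2I = [[4, 3, 3], [36, -8, -8], [-42, 21, 21]].
Row 1: (4)·x + (3)·-2 + (3)·z = 0
Row 2: (36)·x + (-8)·-2 + (-8)·z = 0
Row 3: (-42)·x + (21)·-2 + (21)·z = 0
Solving gives x = 0, z = 2.
Check: Q·(0, -2, 2) = (0, 4, -4) = -2·(0, -2, 2).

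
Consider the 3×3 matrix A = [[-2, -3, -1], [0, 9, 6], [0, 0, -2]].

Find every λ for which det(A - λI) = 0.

-2, -2, 9

A is upper triangular, so its eigenvalues are the diagonal entries.
Diagonal: -2, 9, -2.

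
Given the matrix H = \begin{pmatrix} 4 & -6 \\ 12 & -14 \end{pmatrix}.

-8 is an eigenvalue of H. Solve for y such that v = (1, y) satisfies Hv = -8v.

We need (H + 8I)v = 0.
H + 8I = [[12, -6], [12, -6]].
Row 1: (12)·1 + (-6)·y = 0
Row 2: (12)·1 + (-6)·y = 0
Solving gives y = 2.
Check: H·(1, 2) = (-8, -16) = -8·(1, 2).

2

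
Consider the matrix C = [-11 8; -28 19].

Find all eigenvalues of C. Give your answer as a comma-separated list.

3, 5

det(C - λI) = (-11 - λ)(19 - λ) - (8)·(-28) = λ^2 - 8λ + 15.
This factors as (λ - 3)·(λ - 5) = 0.
Eigenvalues: 3, 5.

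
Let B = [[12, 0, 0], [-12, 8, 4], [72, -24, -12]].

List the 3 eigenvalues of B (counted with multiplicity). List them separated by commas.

The characteristic polynomial is p(λ) = det(λI - B).
Expanding the 3×3 determinant: p(λ) = λ^3 - 8λ^2 - 48λ.
Try λ = -4: p(-4) = 0, so -4 is a root.
Dividing by (λ + 4) leaves λ^2 - 12λ.
The quadratic factors as λ·(λ - 12).
Eigenvalues: -4, 0, 12.

-4, 0, 12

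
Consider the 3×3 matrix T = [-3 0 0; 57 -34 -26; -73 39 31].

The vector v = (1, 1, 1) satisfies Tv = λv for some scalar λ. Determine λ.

-3

Compute Tv: T·(1, 1, 1) = (-3, -3, -3).
Since Tv = λv, compare component 1: -3 = λ·1, so λ = -3.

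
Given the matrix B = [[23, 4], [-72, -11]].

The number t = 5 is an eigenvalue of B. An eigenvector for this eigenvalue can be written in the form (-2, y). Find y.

9

We need (B - 5I)v = 0.
B - 5I = [[18, 4], [-72, -16]].
Row 1: (18)·-2 + (4)·y = 0
Row 2: (-72)·-2 + (-16)·y = 0
Solving gives y = 9.
Check: B·(-2, 9) = (-10, 45) = 5·(-2, 9).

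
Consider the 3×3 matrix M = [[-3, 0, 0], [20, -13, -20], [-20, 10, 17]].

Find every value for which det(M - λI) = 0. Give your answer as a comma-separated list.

Set up det(rI - M) = 0.
Expanding along the first row, p(r) = r^3 - r^2 - 33r - 63.
Since p(-3) = 0, r = -3 is a root.
Factor out (r + 3): p(r) = (r + 3)·(r^2 - 4r - 21).
The quadratic factors as (r + 3)·(r - 7).
Eigenvalues: -3, -3, 7.

-3, -3, 7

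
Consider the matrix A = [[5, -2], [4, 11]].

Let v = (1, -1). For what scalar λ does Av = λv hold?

Compute Av: A·(1, -1) = (7, -7).
Since Av = λv, compare component 1: 7 = λ·1, so λ = 7.

7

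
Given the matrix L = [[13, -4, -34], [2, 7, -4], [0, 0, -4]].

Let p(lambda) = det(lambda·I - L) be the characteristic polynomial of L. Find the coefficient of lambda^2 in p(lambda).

-16

The coefficient of lambda^2 of det(lambda·I - L) is −trace(L).
trace(L) = (13) + (7) + (-4) = 16, so the coefficient is -16.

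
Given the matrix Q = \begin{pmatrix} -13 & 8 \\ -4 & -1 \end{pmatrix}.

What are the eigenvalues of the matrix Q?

det(Q - sI) = (-13 - s)(-1 - s) - (8)·(-4) = s^2 + 14s + 45.
This factors as (s + 9)·(s + 5) = 0.
Eigenvalues: -9, -5.

-9, -5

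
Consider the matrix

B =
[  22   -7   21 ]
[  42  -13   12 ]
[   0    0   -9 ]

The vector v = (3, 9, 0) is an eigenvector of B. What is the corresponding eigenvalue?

Compute Bv: B·(3, 9, 0) = (3, 9, 0).
Since Bv = λv, compare component 1: 3 = λ·3, so λ = 1.

1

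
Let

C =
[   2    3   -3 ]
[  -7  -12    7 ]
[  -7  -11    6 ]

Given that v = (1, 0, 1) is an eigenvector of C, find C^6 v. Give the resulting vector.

(1, 0, 1)

First find the eigenvalue: Cv = (-1, 0, -1) = -1·(1, 0, 1), so λ = -1.
Then C^6 v = λ^6·v = (-1)^6·(1, 0, 1) = 1·(1, 0, 1) = (1, 0, 1).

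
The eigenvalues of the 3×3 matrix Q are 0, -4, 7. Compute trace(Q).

3

trace(Q) is the sum of the eigenvalues: (0) + (-4) + (7) = 3.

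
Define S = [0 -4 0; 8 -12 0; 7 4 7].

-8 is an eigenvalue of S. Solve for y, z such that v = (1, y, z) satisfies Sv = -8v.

2, -1

We need (S + 8I)v = 0.
S + 8I = [[8, -4, 0], [8, -4, 0], [7, 4, 15]].
Row 1: (8)·1 + (-4)·y + (0)·z = 0
Row 2: (8)·1 + (-4)·y + (0)·z = 0
Row 3: (7)·1 + (4)·y + (15)·z = 0
Solving gives y = 2, z = -1.
Check: S·(1, 2, -1) = (-8, -16, 8) = -8·(1, 2, -1).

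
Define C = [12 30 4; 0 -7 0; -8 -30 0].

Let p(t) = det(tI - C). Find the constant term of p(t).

224

p(t) = t^3 - 5t^2 - 52t + 224.
The constant term is 224.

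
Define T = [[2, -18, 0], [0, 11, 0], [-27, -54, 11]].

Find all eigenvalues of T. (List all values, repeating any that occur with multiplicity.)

2, 11, 11

Set up det(μI - T) = 0.
Cofactor expansion gives p(μ) = μ^3 - 24μ^2 + 165μ - 242.
Since p(2) = 0, μ = 2 is a root.
Factor out (μ - 2): p(μ) = (μ - 2)·(μ^2 - 22μ + 121).
The quadratic factor is (μ - 11)^2.
Eigenvalues: 2, 11, 11.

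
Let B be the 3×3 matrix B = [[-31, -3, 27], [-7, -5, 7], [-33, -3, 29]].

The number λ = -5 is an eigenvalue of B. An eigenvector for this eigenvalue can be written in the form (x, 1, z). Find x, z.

3, 3

We need (B + 5I)v = 0.
B + 5I = [[-26, -3, 27], [-7, 0, 7], [-33, -3, 34]].
Row 1: (-26)·x + (-3)·1 + (27)·z = 0
Row 2: (-7)·x + (0)·1 + (7)·z = 0
Row 3: (-33)·x + (-3)·1 + (34)·z = 0
Solving gives x = 3, z = 3.
Check: B·(3, 1, 3) = (-15, -5, -15) = -5·(3, 1, 3).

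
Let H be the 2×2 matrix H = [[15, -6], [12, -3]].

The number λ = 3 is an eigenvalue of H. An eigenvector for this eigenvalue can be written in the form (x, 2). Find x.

We need (H - 3I)v = 0.
H - 3I = [[12, -6], [12, -6]].
Row 1: (12)·x + (-6)·2 = 0
Row 2: (12)·x + (-6)·2 = 0
Solving gives x = 1.
Check: H·(1, 2) = (3, 6) = 3·(1, 2).

1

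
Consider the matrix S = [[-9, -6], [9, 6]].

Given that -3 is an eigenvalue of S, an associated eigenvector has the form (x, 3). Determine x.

We need (S + 3I)v = 0.
S + 3I = [[-6, -6], [9, 9]].
Row 1: (-6)·x + (-6)·3 = 0
Row 2: (9)·x + (9)·3 = 0
Solving gives x = -3.
Check: S·(-3, 3) = (9, -9) = -3·(-3, 3).

-3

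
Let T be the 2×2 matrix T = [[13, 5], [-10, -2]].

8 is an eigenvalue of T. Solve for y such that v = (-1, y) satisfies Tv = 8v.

We need (T - 8I)v = 0.
T - 8I = [[5, 5], [-10, -10]].
Row 1: (5)·-1 + (5)·y = 0
Row 2: (-10)·-1 + (-10)·y = 0
Solving gives y = 1.
Check: T·(-1, 1) = (-8, 8) = 8·(-1, 1).

1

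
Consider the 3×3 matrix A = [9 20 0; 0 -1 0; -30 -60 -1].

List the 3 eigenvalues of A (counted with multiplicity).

The characteristic polynomial is p(s) = det(sI - A).
Cofactor expansion gives p(s) = s^3 - 7s^2 - 17s - 9.
Rational-root test: s = -1 gives p(-1) = 0.
Factor out (s + 1): p(s) = (s + 1)·(s^2 - 8s - 9).
The quadratic factors as (s + 1)·(s - 9).
Eigenvalues: -1, -1, 9.

-1, -1, 9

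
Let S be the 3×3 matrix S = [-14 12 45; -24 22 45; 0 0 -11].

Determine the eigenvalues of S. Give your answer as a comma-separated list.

-11, -2, 10

Set up det(lambda·I - S) = 0.
Expanding the 3×3 determinant: p(lambda) = lambda^3 + 3·lambda^2 - 108·lambda - 220.
Since p(-2) = 0, lambda = -2 is a root.
Dividing by (lambda + 2) leaves lambda^2 + lambda - 110.
The quadratic factors as (lambda + 11)·(lambda - 10).
Eigenvalues: -11, -2, 10.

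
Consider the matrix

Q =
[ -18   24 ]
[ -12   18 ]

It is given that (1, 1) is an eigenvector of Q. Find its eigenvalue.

Compute Qv: Q·(1, 1) = (6, 6).
Since Qv = λv, compare component 1: 6 = λ·1, so λ = 6.

6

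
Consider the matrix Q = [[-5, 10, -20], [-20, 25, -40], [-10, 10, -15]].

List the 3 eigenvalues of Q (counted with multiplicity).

Set up det(tI - Q) = 0.
Expanding the 3×3 determinant: p(t) = t^3 - 5t^2 - 25t + 125.
Since p(-5) = 0, t = -5 is a root.
Factor out (t + 5): p(t) = (t + 5)·(t^2 - 10t + 25).
The quadratic factor is (t - 5)^2.
Eigenvalues: -5, 5, 5.

-5, 5, 5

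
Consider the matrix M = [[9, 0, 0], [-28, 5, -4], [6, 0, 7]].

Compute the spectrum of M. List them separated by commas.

5, 7, 9

Set up det(lambda·I - M) = 0.
Expanding along the first row, p(lambda) = lambda^3 - 21·lambda^2 + 143·lambda - 315.
Try lambda = 7: p(7) = 0, so 7 is a root.
Dividing by (lambda - 7) leaves lambda^2 - 14·lambda + 45.
The quadratic factors as (lambda - 5)·(lambda - 9).
Eigenvalues: 5, 7, 9.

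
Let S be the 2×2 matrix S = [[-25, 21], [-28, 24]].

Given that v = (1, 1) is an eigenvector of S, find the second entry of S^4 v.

256

First find the eigenvalue: Sv = (-4, -4) = -4·(1, 1), so λ = -4.
Then S^4 v = λ^4·v = (-4)^4·(1, 1) = 256·(1, 1) = (256, 256).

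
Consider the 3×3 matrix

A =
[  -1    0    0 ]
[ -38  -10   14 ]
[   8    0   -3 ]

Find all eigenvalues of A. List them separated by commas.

The characteristic polynomial is p(λ) = det(λI - A).
Expanding the 3×3 determinant: p(λ) = λ^3 + 14λ^2 + 43λ + 30.
Since p(-1) = 0, λ = -1 is a root.
Factor out (λ + 1): p(λ) = (λ + 1)·(λ^2 + 13λ + 30).
The quadratic factors as (λ + 10)·(λ + 3).
Eigenvalues: -10, -3, -1.

-10, -3, -1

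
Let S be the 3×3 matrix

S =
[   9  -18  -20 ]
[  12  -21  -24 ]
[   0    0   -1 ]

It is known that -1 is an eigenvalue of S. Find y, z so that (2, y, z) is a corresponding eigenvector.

We need (S + 1I)v = 0.
S + 1I = [[10, -18, -20], [12, -20, -24], [0, 0, 0]].
Row 1: (10)·2 + (-18)·y + (-20)·z = 0
Row 2: (12)·2 + (-20)·y + (-24)·z = 0
Row 3: (0)·2 + (0)·y + (0)·z = 0
Solving gives y = 0, z = 1.
Check: S·(2, 0, 1) = (-2, 0, -1) = -1·(2, 0, 1).

0, 1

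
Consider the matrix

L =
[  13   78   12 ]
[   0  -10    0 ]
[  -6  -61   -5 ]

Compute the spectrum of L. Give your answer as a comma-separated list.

-10, 1, 7

Compute the characteristic polynomial p(r) = det(rI - L).
Cofactor expansion gives p(r) = r^3 + 2r^2 - 73r + 70.
Since p(1) = 0, r = 1 is a root.
Dividing by (r - 1) leaves r^2 + 3r - 70.
The quadratic factors as (r + 10)·(r - 7).
Eigenvalues: -10, 1, 7.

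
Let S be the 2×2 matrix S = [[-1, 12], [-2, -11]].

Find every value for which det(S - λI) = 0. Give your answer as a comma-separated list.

-7, -5

det(S - λI) = (-1 - λ)(-11 - λ) - (12)·(-2) = λ^2 + 12λ + 35.
This factors as (λ + 7)·(λ + 5) = 0.
Eigenvalues: -7, -5.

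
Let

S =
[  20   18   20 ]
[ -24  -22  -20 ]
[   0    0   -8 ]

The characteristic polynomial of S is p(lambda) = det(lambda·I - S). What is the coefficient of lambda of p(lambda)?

8

p(lambda) = lambda^3 + 10·lambda^2 + 8·lambda - 64.
The coefficient of lambda is 8.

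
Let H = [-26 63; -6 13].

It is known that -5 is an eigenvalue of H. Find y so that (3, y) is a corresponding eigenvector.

1

We need (H + 5I)v = 0.
H + 5I = [[-21, 63], [-6, 18]].
Row 1: (-21)·3 + (63)·y = 0
Row 2: (-6)·3 + (18)·y = 0
Solving gives y = 1.
Check: H·(3, 1) = (-15, -5) = -5·(3, 1).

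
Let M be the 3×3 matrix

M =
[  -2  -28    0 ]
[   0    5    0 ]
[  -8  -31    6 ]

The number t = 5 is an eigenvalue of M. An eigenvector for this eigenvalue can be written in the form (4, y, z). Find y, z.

We need (M - 5I)v = 0.
M - 5I = [[-7, -28, 0], [0, 0, 0], [-8, -31, 1]].
Row 1: (-7)·4 + (-28)·y + (0)·z = 0
Row 2: (0)·4 + (0)·y + (0)·z = 0
Row 3: (-8)·4 + (-31)·y + (1)·z = 0
Solving gives y = -1, z = 1.
Check: M·(4, -1, 1) = (20, -5, 5) = 5·(4, -1, 1).

-1, 1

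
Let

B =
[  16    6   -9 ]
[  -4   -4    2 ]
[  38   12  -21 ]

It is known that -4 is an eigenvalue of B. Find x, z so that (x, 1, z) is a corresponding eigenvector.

We need (B + 4I)v = 0.
B + 4I = [[20, 6, -9], [-4, 0, 2], [38, 12, -17]].
Row 1: (20)·x + (6)·1 + (-9)·z = 0
Row 2: (-4)·x + (0)·1 + (2)·z = 0
Row 3: (38)·x + (12)·1 + (-17)·z = 0
Solving gives x = -3, z = -6.
Check: B·(-3, 1, -6) = (12, -4, 24) = -4·(-3, 1, -6).

-3, -6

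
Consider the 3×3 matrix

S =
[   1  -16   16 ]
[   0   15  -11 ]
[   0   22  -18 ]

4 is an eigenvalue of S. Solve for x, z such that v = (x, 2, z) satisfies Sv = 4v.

We need (S - 4I)v = 0.
S - 4I = [[-3, -16, 16], [0, 11, -11], [0, 22, -22]].
Row 1: (-3)·x + (-16)·2 + (16)·z = 0
Row 2: (0)·x + (11)·2 + (-11)·z = 0
Row 3: (0)·x + (22)·2 + (-22)·z = 0
Solving gives x = 0, z = 2.
Check: S·(0, 2, 2) = (0, 8, 8) = 4·(0, 2, 2).

0, 2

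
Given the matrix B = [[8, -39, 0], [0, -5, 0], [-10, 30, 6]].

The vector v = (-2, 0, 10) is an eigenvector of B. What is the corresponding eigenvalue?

8

Compute Bv: B·(-2, 0, 10) = (-16, 0, 80).
Since Bv = λv, compare component 1: -16 = λ·-2, so λ = 8.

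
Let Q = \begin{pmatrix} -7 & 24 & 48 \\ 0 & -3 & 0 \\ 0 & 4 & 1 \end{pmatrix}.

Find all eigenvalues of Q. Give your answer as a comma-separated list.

The characteristic polynomial is p(λ) = det(λI - Q).
Expanding the 3×3 determinant: p(λ) = λ^3 + 9λ^2 + 11λ - 21.
Since p(1) = 0, λ = 1 is a root.
Factor out (λ - 1): p(λ) = (λ - 1)·(λ^2 + 10λ + 21).
The quadratic factors as (λ + 7)·(λ + 3).
Eigenvalues: -7, -3, 1.

-7, -3, 1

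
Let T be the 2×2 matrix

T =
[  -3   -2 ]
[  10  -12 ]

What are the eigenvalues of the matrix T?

-8, -7

det(T - μI) = (-3 - μ)(-12 - μ) - (-2)·(10) = μ^2 + 15μ + 56.
This factors as (μ + 8)·(μ + 7) = 0.
Eigenvalues: -8, -7.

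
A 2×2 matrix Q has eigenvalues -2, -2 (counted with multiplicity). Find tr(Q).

trace(Q) is the sum of the eigenvalues: (-2) + (-2) = -4.

-4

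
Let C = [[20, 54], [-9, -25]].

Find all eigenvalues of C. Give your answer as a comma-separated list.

-7, 2

det(C - rI) = (20 - r)(-25 - r) - (54)·(-9) = r^2 + 5r - 14.
This factors as (r + 7)·(r - 2) = 0.
Eigenvalues: -7, 2.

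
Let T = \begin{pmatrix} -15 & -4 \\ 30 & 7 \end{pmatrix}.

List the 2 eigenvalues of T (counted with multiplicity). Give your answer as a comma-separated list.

-5, -3

det(T - λI) = (-15 - λ)(7 - λ) - (-4)·(30) = λ^2 + 8λ + 15.
This factors as (λ + 5)·(λ + 3) = 0.
Eigenvalues: -5, -3.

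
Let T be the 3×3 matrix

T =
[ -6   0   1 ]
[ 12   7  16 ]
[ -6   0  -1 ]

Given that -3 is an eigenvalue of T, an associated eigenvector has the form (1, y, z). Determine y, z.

We need (T + 3I)v = 0.
T + 3I = [[-3, 0, 1], [12, 10, 16], [-6, 0, 2]].
Row 1: (-3)·1 + (0)·y + (1)·z = 0
Row 2: (12)·1 + (10)·y + (16)·z = 0
Row 3: (-6)·1 + (0)·y + (2)·z = 0
Solving gives y = -6, z = 3.
Check: T·(1, -6, 3) = (-3, 18, -9) = -3·(1, -6, 3).

-6, 3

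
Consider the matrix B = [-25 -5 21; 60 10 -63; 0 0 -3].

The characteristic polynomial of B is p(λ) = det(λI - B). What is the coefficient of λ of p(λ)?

95

p(λ) = λ^3 + 18λ^2 + 95λ + 150.
The coefficient of λ is 95.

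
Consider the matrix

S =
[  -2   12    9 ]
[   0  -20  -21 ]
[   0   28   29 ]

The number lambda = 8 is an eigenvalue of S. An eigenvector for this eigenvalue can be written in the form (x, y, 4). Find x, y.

0, -3

We need (S - 8I)v = 0.
S - 8I = [[-10, 12, 9], [0, -28, -21], [0, 28, 21]].
Row 1: (-10)·x + (12)·y + (9)·4 = 0
Row 2: (0)·x + (-28)·y + (-21)·4 = 0
Row 3: (0)·x + (28)·y + (21)·4 = 0
Solving gives x = 0, y = -3.
Check: S·(0, -3, 4) = (0, -24, 32) = 8·(0, -3, 4).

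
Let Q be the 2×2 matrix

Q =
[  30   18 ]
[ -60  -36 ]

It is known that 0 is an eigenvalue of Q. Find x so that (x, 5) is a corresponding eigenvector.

We need (Q)v = 0.
Q = [[30, 18], [-60, -36]].
Row 1: (30)·x + (18)·5 = 0
Row 2: (-60)·x + (-36)·5 = 0
Solving gives x = -3.
Check: Q·(-3, 5) = (0, 0) = 0·(-3, 5).

-3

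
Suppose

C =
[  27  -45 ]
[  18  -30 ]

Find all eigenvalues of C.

-3, 0

det(C - λI) = (27 - λ)(-30 - λ) - (-45)·(18) = λ^2 + 3λ.
This factors as (λ + 3)·λ = 0.
Eigenvalues: -3, 0.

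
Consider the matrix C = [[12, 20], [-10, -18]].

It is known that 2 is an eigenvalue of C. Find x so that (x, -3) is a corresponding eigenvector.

6

We need (C - 2I)v = 0.
C - 2I = [[10, 20], [-10, -20]].
Row 1: (10)·x + (20)·-3 = 0
Row 2: (-10)·x + (-20)·-3 = 0
Solving gives x = 6.
Check: C·(6, -3) = (12, -6) = 2·(6, -3).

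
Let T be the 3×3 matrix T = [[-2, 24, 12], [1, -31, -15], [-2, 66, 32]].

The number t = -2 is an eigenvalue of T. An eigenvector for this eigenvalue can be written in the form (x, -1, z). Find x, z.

We need (T + 2I)v = 0.
T + 2I = [[0, 24, 12], [1, -29, -15], [-2, 66, 34]].
Row 1: (0)·x + (24)·-1 + (12)·z = 0
Row 2: (1)·x + (-29)·-1 + (-15)·z = 0
Row 3: (-2)·x + (66)·-1 + (34)·z = 0
Solving gives x = 1, z = 2.
Check: T·(1, -1, 2) = (-2, 2, -4) = -2·(1, -1, 2).

1, 2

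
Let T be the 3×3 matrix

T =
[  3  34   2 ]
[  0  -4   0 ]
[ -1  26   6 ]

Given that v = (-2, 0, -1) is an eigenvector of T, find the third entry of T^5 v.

-1024

First find the eigenvalue: Tv = (-8, 0, -4) = 4·(-2, 0, -1), so λ = 4.
Then T^5 v = λ^5·v = 4^5·(-2, 0, -1) = 1024·(-2, 0, -1) = (-2048, 0, -1024).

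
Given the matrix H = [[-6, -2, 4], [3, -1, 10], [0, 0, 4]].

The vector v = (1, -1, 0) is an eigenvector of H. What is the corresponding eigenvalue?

-4

Compute Hv: H·(1, -1, 0) = (-4, 4, 0).
Since Hv = λv, compare component 1: -4 = λ·1, so λ = -4.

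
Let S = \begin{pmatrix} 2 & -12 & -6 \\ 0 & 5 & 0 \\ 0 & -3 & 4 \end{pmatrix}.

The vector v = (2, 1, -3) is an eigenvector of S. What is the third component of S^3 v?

-375

First find the eigenvalue: Sv = (10, 5, -15) = 5·(2, 1, -3), so λ = 5.
Then S^3 v = λ^3·v = 5^3·(2, 1, -3) = 125·(2, 1, -3) = (250, 125, -375).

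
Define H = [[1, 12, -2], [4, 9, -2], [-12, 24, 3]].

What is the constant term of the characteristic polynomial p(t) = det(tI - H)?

189

p(0) = det(0·I − H) = det(−H) = (−1)^3·det(H).
det(H) = -189, so p(0) = 189.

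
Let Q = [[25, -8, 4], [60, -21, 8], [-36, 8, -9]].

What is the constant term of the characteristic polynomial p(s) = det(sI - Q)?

p(0) = det(0·I − Q) = det(−Q) = (−1)^3·det(Q).
det(Q) = 5, so p(0) = -5.

-5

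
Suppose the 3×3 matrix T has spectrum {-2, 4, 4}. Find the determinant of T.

-32

det(T) is the product of the eigenvalues: (-2) · (4) · (4) = -32.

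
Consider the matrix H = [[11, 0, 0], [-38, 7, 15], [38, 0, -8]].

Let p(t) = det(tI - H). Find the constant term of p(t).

616

p(t) = t^3 - 10t^2 - 67t + 616.
The constant term is 616.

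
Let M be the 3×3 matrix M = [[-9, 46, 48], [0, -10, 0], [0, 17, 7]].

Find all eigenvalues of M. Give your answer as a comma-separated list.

Compute the characteristic polynomial p(λ) = det(λI - M).
Expanding along the first row, p(λ) = λ^3 + 12λ^2 - 43λ - 630.
Try λ = 7: p(7) = 0, so 7 is a root.
Factor out (λ - 7): p(λ) = (λ - 7)·(λ^2 + 19λ + 90).
The quadratic factors as (λ + 10)·(λ + 9).
Eigenvalues: -10, -9, 7.

-10, -9, 7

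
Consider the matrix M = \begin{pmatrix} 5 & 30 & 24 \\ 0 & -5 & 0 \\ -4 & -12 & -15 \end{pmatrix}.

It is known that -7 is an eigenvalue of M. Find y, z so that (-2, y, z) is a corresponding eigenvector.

We need (M + 7I)v = 0.
M + 7I = [[12, 30, 24], [0, 2, 0], [-4, -12, -8]].
Row 1: (12)·-2 + (30)·y + (24)·z = 0
Row 2: (0)·-2 + (2)·y + (0)·z = 0
Row 3: (-4)·-2 + (-12)·y + (-8)·z = 0
Solving gives y = 0, z = 1.
Check: M·(-2, 0, 1) = (14, 0, -7) = -7·(-2, 0, 1).

0, 1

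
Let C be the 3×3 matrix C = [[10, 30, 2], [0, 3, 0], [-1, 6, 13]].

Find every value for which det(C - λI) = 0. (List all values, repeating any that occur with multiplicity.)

The characteristic polynomial is p(λ) = det(λI - C).
Expanding along the first row, p(λ) = λ^3 - 26λ^2 + 201λ - 396.
Try λ = 3: p(3) = 0, so 3 is a root.
Dividing by (λ - 3) leaves λ^2 - 23λ + 132.
The quadratic factors as (λ - 11)·(λ - 12).
Eigenvalues: 3, 11, 12.

3, 11, 12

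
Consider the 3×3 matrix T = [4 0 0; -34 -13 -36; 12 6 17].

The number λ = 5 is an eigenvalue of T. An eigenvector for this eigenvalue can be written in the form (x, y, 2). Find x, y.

We need (T - 5I)v = 0.
T - 5I = [[-1, 0, 0], [-34, -18, -36], [12, 6, 12]].
Row 1: (-1)·x + (0)·y + (0)·2 = 0
Row 2: (-34)·x + (-18)·y + (-36)·2 = 0
Row 3: (12)·x + (6)·y + (12)·2 = 0
Solving gives x = 0, y = -4.
Check: T·(0, -4, 2) = (0, -20, 10) = 5·(0, -4, 2).

0, -4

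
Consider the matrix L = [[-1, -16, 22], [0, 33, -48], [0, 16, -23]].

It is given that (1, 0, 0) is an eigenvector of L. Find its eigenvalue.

Compute Lv: L·(1, 0, 0) = (-1, 0, 0).
Since Lv = λv, compare component 1: -1 = λ·1, so λ = -1.

-1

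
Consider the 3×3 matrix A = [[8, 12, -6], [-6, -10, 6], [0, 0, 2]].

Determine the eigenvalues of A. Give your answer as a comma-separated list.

Compute the characteristic polynomial p(t) = det(tI - A).
Expanding along the first row, p(t) = t^3 - 12t + 16.
Since p(2) = 0, t = 2 is a root.
Factor out (t - 2): p(t) = (t - 2)·(t^2 + 2t - 8).
The quadratic factors as (t + 4)·(t - 2).
Eigenvalues: -4, 2, 2.

-4, 2, 2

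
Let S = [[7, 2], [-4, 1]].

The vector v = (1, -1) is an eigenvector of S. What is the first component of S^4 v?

625

First find the eigenvalue: Sv = (5, -5) = 5·(1, -1), so λ = 5.
Then S^4 v = λ^4·v = 5^4·(1, -1) = 625·(1, -1) = (625, -625).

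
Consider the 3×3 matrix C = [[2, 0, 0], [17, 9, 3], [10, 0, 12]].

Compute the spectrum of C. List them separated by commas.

2, 9, 12

Set up det(μI - C) = 0.
Cofactor expansion gives p(μ) = μ^3 - 23μ^2 + 150μ - 216.
Since p(12) = 0, μ = 12 is a root.
Dividing by (μ - 12) leaves μ^2 - 11μ + 18.
The quadratic factors as (μ - 2)·(μ - 9).
Eigenvalues: 2, 9, 12.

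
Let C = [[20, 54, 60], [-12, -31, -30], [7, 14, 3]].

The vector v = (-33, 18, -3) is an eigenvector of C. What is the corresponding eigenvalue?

-4

Compute Cv: C·(-33, 18, -3) = (132, -72, 12).
Since Cv = λv, compare component 1: 132 = λ·-33, so λ = -4.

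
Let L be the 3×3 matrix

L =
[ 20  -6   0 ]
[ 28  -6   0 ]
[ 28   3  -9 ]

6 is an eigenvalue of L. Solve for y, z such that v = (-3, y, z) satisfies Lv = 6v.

-7, -7

We need (L - 6I)v = 0.
L - 6I = [[14, -6, 0], [28, -12, 0], [28, 3, -15]].
Row 1: (14)·-3 + (-6)·y + (0)·z = 0
Row 2: (28)·-3 + (-12)·y + (0)·z = 0
Row 3: (28)·-3 + (3)·y + (-15)·z = 0
Solving gives y = -7, z = -7.
Check: L·(-3, -7, -7) = (-18, -42, -42) = 6·(-3, -7, -7).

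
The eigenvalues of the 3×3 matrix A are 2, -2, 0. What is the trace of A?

0

trace(A) is the sum of the eigenvalues: (2) + (-2) + (0) = 0.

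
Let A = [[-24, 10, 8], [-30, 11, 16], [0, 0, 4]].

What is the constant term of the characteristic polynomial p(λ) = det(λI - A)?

p(0) = det(0·I − A) = det(−A) = (−1)^3·det(A).
det(A) = 144, so p(0) = -144.

-144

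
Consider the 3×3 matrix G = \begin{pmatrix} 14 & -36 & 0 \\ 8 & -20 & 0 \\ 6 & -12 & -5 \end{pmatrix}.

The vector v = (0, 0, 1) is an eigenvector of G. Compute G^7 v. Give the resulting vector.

(0, 0, -78125)

First find the eigenvalue: Gv = (0, 0, -5) = -5·(0, 0, 1), so λ = -5.
Then G^7 v = λ^7·v = (-5)^7·(0, 0, 1) = -78125·(0, 0, 1) = (0, 0, -78125).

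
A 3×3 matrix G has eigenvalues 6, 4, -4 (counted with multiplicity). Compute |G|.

det(G) is the product of the eigenvalues: (6) · (4) · (-4) = -96.

-96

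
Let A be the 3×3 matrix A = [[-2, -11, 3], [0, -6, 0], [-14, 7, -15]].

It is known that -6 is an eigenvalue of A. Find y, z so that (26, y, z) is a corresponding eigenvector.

We need (A + 6I)v = 0.
A + 6I = [[4, -11, 3], [0, 0, 0], [-14, 7, -9]].
Row 1: (4)·26 + (-11)·y + (3)·z = 0
Row 2: (0)·26 + (0)·y + (0)·z = 0
Row 3: (-14)·26 + (7)·y + (-9)·z = 0
Solving gives y = -2, z = -42.
Check: A·(26, -2, -42) = (-156, 12, 252) = -6·(26, -2, -42).

-2, -42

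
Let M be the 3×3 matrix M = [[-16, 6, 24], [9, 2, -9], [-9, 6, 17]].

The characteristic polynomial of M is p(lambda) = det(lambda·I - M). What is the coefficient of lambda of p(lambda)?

-54

p(lambda) = lambda^3 - 3·lambda^2 - 54·lambda + 112.
The coefficient of lambda is -54.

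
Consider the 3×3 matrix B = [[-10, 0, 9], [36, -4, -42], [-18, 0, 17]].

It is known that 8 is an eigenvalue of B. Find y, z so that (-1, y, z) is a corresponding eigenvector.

We need (B - 8I)v = 0.
B - 8I = [[-18, 0, 9], [36, -12, -42], [-18, 0, 9]].
Row 1: (-18)·-1 + (0)·y + (9)·z = 0
Row 2: (36)·-1 + (-12)·y + (-42)·z = 0
Row 3: (-18)·-1 + (0)·y + (9)·z = 0
Solving gives y = 4, z = -2.
Check: B·(-1, 4, -2) = (-8, 32, -16) = 8·(-1, 4, -2).

4, -2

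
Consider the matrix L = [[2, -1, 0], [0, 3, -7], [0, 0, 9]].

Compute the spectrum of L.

2, 3, 9

L is upper triangular, so its eigenvalues are the diagonal entries.
Diagonal: 2, 3, 9.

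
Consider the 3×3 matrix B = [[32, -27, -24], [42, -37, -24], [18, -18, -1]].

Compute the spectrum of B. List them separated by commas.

Compute the characteristic polynomial p(s) = det(sI - B).
Expanding the 3×3 determinant: p(s) = s^3 + 6s^2 - 45s - 50.
Try s = -1: p(-1) = 0, so -1 is a root.
Factor out (s + 1): p(s) = (s + 1)·(s^2 + 5s - 50).
The quadratic factors as (s + 10)·(s - 5).
Eigenvalues: -10, -1, 5.

-10, -1, 5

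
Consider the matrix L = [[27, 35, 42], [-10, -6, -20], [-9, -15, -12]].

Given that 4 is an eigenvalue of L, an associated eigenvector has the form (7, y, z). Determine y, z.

-1, -3

We need (L - 4I)v = 0.
L - 4I = [[23, 35, 42], [-10, -10, -20], [-9, -15, -16]].
Row 1: (23)·7 + (35)·y + (42)·z = 0
Row 2: (-10)·7 + (-10)·y + (-20)·z = 0
Row 3: (-9)·7 + (-15)·y + (-16)·z = 0
Solving gives y = -1, z = -3.
Check: L·(7, -1, -3) = (28, -4, -12) = 4·(7, -1, -3).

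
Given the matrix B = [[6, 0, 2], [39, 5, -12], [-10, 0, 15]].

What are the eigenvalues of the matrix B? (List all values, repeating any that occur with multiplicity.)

Compute the characteristic polynomial p(μ) = det(μI - B).
Cofactor expansion gives p(μ) = μ^3 - 26μ^2 + 215μ - 550.
Rational-root test: μ = 10 gives p(10) = 0.
Dividing by (μ - 10) leaves μ^2 - 16μ + 55.
The quadratic factors as (μ - 5)·(μ - 11).
Eigenvalues: 5, 10, 11.

5, 10, 11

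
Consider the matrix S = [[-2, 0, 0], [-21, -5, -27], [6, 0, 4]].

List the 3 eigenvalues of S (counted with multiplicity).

-5, -2, 4

Compute the characteristic polynomial p(s) = det(sI - S).
Expanding the 3×3 determinant: p(s) = s^3 + 3s^2 - 18s - 40.
Rational-root test: s = -2 gives p(-2) = 0.
Factor out (s + 2): p(s) = (s + 2)·(s^2 + s - 20).
The quadratic factors as (s + 5)·(s - 4).
Eigenvalues: -5, -2, 4.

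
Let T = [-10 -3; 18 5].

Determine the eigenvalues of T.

-4, -1

det(T - λI) = (-10 - λ)(5 - λ) - (-3)·(18) = λ^2 + 5λ + 4.
This factors as (λ + 4)·(λ + 1) = 0.
Eigenvalues: -4, -1.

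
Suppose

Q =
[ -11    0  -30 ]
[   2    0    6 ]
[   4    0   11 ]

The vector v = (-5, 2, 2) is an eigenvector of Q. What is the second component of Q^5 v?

2

First find the eigenvalue: Qv = (-5, 2, 2) = 1·(-5, 2, 2), so λ = 1.
Then Q^5 v = λ^5·v = 1^5·(-5, 2, 2) = 1·(-5, 2, 2) = (-5, 2, 2).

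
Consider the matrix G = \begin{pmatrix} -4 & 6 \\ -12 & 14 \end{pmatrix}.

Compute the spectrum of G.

2, 8

det(G - tI) = (-4 - t)(14 - t) - (6)·(-12) = t^2 - 10t + 16.
This factors as (t - 2)·(t - 8) = 0.
Eigenvalues: 2, 8.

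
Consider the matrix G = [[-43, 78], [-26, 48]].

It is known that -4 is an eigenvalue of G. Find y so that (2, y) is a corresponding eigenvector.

1

We need (G + 4I)v = 0.
G + 4I = [[-39, 78], [-26, 52]].
Row 1: (-39)·2 + (78)·y = 0
Row 2: (-26)·2 + (52)·y = 0
Solving gives y = 1.
Check: G·(2, 1) = (-8, -4) = -4·(2, 1).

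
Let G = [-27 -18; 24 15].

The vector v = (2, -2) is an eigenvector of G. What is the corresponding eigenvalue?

-9

Compute Gv: G·(2, -2) = (-18, 18).
Since Gv = λv, compare component 1: -18 = λ·2, so λ = -9.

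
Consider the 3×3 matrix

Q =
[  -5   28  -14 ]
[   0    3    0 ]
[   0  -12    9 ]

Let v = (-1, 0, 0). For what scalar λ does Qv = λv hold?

Compute Qv: Q·(-1, 0, 0) = (5, 0, 0).
Since Qv = λv, compare component 1: 5 = λ·-1, so λ = -5.

-5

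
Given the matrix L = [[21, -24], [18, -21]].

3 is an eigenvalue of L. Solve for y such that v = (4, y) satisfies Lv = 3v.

3

We need (L - 3I)v = 0.
L - 3I = [[18, -24], [18, -24]].
Row 1: (18)·4 + (-24)·y = 0
Row 2: (18)·4 + (-24)·y = 0
Solving gives y = 3.
Check: L·(4, 3) = (12, 9) = 3·(4, 3).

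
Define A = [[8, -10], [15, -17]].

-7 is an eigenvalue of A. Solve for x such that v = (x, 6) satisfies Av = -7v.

4

We need (A + 7I)v = 0.
A + 7I = [[15, -10], [15, -10]].
Row 1: (15)·x + (-10)·6 = 0
Row 2: (15)·x + (-10)·6 = 0
Solving gives x = 4.
Check: A·(4, 6) = (-28, -42) = -7·(4, 6).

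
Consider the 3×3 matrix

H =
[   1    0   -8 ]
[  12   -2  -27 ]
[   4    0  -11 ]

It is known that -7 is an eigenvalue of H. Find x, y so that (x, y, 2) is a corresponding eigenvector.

We need (H + 7I)v = 0.
H + 7I = [[8, 0, -8], [12, 5, -27], [4, 0, -4]].
Row 1: (8)·x + (0)·y + (-8)·2 = 0
Row 2: (12)·x + (5)·y + (-27)·2 = 0
Row 3: (4)·x + (0)·y + (-4)·2 = 0
Solving gives x = 2, y = 6.
Check: H·(2, 6, 2) = (-14, -42, -14) = -7·(2, 6, 2).

2, 6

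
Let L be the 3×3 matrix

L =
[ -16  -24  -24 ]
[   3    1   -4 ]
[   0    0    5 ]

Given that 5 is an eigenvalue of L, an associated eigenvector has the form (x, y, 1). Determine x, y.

We need (L - 5I)v = 0.
L - 5I = [[-21, -24, -24], [3, -4, -4], [0, 0, 0]].
Row 1: (-21)·x + (-24)·y + (-24)·1 = 0
Row 2: (3)·x + (-4)·y + (-4)·1 = 0
Row 3: (0)·x + (0)·y + (0)·1 = 0
Solving gives x = 0, y = -1.
Check: L·(0, -1, 1) = (0, -5, 5) = 5·(0, -1, 1).

0, -1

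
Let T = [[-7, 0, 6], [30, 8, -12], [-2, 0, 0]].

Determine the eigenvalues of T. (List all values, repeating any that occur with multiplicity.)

-4, -3, 8

Compute the characteristic polynomial p(lambda) = det(lambda·I - T).
Cofactor expansion gives p(lambda) = lambda^3 - lambda^2 - 44·lambda - 96.
Try lambda = -3: p(-3) = 0, so -3 is a root.
Dividing by (lambda + 3) leaves lambda^2 - 4·lambda - 32.
The quadratic factors as (lambda + 4)·(lambda - 8).
Eigenvalues: -4, -3, 8.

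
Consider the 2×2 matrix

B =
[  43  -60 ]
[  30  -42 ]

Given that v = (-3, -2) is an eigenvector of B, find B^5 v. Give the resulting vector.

First find the eigenvalue: Bv = (-9, -6) = 3·(-3, -2), so λ = 3.
Then B^5 v = λ^5·v = 3^5·(-3, -2) = 243·(-3, -2) = (-729, -486).

(-729, -486)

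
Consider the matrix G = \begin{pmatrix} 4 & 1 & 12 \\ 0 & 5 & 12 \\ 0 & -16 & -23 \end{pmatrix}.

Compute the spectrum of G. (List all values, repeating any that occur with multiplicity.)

-11, -7, 4

The characteristic polynomial is p(μ) = det(μI - G).
Expanding along the first row, p(μ) = μ^3 + 14μ^2 + 5μ - 308.
Since p(-11) = 0, μ = -11 is a root.
Factor out (μ + 11): p(μ) = (μ + 11)·(μ^2 + 3μ - 28).
The quadratic factors as (μ + 7)·(μ - 4).
Eigenvalues: -11, -7, 4.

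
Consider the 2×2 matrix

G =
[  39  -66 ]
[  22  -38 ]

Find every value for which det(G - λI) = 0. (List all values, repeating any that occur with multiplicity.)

det(G - λI) = (39 - λ)(-38 - λ) - (-66)·(22) = λ^2 - λ - 30.
This factors as (λ + 5)·(λ - 6) = 0.
Eigenvalues: -5, 6.

-5, 6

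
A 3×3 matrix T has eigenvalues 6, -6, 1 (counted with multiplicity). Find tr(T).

1

trace(T) is the sum of the eigenvalues: (6) + (-6) + (1) = 1.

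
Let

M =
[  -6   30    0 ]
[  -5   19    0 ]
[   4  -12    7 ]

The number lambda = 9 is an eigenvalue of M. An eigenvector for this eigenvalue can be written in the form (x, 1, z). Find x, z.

2, -2

We need (M - 9I)v = 0.
M - 9I = [[-15, 30, 0], [-5, 10, 0], [4, -12, -2]].
Row 1: (-15)·x + (30)·1 + (0)·z = 0
Row 2: (-5)·x + (10)·1 + (0)·z = 0
Row 3: (4)·x + (-12)·1 + (-2)·z = 0
Solving gives x = 2, z = -2.
Check: M·(2, 1, -2) = (18, 9, -18) = 9·(2, 1, -2).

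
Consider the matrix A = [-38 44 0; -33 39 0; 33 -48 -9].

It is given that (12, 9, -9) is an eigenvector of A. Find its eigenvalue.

-5

Compute Av: A·(12, 9, -9) = (-60, -45, 45).
Since Av = λv, compare component 1: -60 = λ·12, so λ = -5.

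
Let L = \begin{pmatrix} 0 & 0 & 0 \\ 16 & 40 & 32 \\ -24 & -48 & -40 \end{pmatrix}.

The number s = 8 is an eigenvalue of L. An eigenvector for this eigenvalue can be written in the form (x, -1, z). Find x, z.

We need (L - 8I)v = 0.
L - 8I = [[-8, 0, 0], [16, 32, 32], [-24, -48, -48]].
Row 1: (-8)·x + (0)·-1 + (0)·z = 0
Row 2: (16)·x + (32)·-1 + (32)·z = 0
Row 3: (-24)·x + (-48)·-1 + (-48)·z = 0
Solving gives x = 0, z = 1.
Check: L·(0, -1, 1) = (0, -8, 8) = 8·(0, -1, 1).

0, 1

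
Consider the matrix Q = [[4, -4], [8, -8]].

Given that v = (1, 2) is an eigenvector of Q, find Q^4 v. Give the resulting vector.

First find the eigenvalue: Qv = (-4, -8) = -4·(1, 2), so λ = -4.
Then Q^4 v = λ^4·v = (-4)^4·(1, 2) = 256·(1, 2) = (256, 512).

(256, 512)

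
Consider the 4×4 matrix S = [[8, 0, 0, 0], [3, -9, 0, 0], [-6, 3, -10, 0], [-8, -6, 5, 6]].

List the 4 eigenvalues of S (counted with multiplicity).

-10, -9, 6, 8

S is lower triangular, so its eigenvalues are the diagonal entries.
Diagonal: 8, -9, -10, 6.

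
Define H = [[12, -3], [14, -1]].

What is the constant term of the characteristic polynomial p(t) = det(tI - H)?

p(0) = det(0·I − H) = det(−H) = (−1)^2·det(H).
det(H) = 30, so p(0) = 30.

30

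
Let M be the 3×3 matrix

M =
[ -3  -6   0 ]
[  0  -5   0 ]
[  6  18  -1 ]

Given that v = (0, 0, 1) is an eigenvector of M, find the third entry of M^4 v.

1

First find the eigenvalue: Mv = (0, 0, -1) = -1·(0, 0, 1), so λ = -1.
Then M^4 v = λ^4·v = (-1)^4·(0, 0, 1) = 1·(0, 0, 1) = (0, 0, 1).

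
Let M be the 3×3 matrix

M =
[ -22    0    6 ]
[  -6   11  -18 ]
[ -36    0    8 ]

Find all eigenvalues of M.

-10, -4, 11

The characteristic polynomial is p(t) = det(tI - M).
Expanding the 3×3 determinant: p(t) = t^3 + 3t^2 - 114t - 440.
Since p(-10) = 0, t = -10 is a root.
Dividing by (t + 10) leaves t^2 - 7t - 44.
The quadratic factors as (t + 4)·(t - 11).
Eigenvalues: -10, -4, 11.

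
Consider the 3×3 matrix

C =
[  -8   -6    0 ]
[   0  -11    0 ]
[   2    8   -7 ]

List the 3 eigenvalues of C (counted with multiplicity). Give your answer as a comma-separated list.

Compute the characteristic polynomial p(r) = det(rI - C).
Cofactor expansion gives p(r) = r^3 + 26r^2 + 221r + 616.
Since p(-11) = 0, r = -11 is a root.
Dividing by (r + 11) leaves r^2 + 15r + 56.
The quadratic factors as (r + 8)·(r + 7).
Eigenvalues: -11, -8, -7.

-11, -8, -7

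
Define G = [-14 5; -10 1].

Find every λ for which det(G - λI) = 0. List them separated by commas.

-9, -4

det(G - tI) = (-14 - t)(1 - t) - (5)·(-10) = t^2 + 13t + 36.
This factors as (t + 9)·(t + 4) = 0.
Eigenvalues: -9, -4.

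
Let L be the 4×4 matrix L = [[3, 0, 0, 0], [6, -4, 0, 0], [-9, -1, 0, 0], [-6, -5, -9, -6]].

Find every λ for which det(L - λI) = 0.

L is lower triangular, so its eigenvalues are the diagonal entries.
Diagonal: 3, -4, 0, -6.

-6, -4, 0, 3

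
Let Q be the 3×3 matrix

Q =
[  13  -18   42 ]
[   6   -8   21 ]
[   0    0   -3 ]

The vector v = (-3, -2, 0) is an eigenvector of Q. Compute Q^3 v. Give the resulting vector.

(-3, -2, 0)

First find the eigenvalue: Qv = (-3, -2, 0) = 1·(-3, -2, 0), so λ = 1.
Then Q^3 v = λ^3·v = 1^3·(-3, -2, 0) = 1·(-3, -2, 0) = (-3, -2, 0).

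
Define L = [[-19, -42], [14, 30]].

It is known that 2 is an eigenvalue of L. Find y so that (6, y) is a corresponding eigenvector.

We need (L - 2I)v = 0.
L - 2I = [[-21, -42], [14, 28]].
Row 1: (-21)·6 + (-42)·y = 0
Row 2: (14)·6 + (28)·y = 0
Solving gives y = -3.
Check: L·(6, -3) = (12, -6) = 2·(6, -3).

-3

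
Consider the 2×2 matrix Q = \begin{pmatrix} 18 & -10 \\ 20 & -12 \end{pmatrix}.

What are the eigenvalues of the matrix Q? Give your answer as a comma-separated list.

-2, 8

det(Q - tI) = (18 - t)(-12 - t) - (-10)·(20) = t^2 - 6t - 16.
This factors as (t + 2)·(t - 8) = 0.
Eigenvalues: -2, 8.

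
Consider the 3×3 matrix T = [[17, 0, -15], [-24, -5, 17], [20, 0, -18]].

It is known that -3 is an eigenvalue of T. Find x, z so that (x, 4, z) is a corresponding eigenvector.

-6, -8

We need (T + 3I)v = 0.
T + 3I = [[20, 0, -15], [-24, -2, 17], [20, 0, -15]].
Row 1: (20)·x + (0)·4 + (-15)·z = 0
Row 2: (-24)·x + (-2)·4 + (17)·z = 0
Row 3: (20)·x + (0)·4 + (-15)·z = 0
Solving gives x = -6, z = -8.
Check: T·(-6, 4, -8) = (18, -12, 24) = -3·(-6, 4, -8).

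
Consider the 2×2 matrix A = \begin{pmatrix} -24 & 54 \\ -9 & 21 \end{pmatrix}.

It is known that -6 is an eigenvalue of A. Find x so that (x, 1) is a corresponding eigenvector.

We need (A + 6I)v = 0.
A + 6I = [[-18, 54], [-9, 27]].
Row 1: (-18)·x + (54)·1 = 0
Row 2: (-9)·x + (27)·1 = 0
Solving gives x = 3.
Check: A·(3, 1) = (-18, -6) = -6·(3, 1).

3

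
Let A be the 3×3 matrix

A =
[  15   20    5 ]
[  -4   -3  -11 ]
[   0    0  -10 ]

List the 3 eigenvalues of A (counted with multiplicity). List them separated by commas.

The characteristic polynomial is p(s) = det(sI - A).
Cofactor expansion gives p(s) = s^3 - 2s^2 - 85s + 350.
Rational-root test: s = 7 gives p(7) = 0.
Dividing by (s - 7) leaves s^2 + 5s - 50.
The quadratic factors as (s + 10)·(s - 5).
Eigenvalues: -10, 5, 7.

-10, 5, 7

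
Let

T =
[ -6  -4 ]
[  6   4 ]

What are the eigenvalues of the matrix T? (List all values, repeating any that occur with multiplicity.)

det(T - lambda·I) = (-6 - lambda)(4 - lambda) - (-4)·(6) = lambda^2 + 2·lambda.
This factors as (lambda + 2)·lambda = 0.
Eigenvalues: -2, 0.

-2, 0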